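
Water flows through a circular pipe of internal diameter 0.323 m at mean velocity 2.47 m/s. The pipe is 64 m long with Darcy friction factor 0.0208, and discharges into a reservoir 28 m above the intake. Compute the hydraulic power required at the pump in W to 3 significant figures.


Approach: apply continuity + Darcy-Weisbach + hydraulic power, Q = A*v; hf = f*(L/D)*(v^2/(2g)); H = static + hf; P = rho*g*Q*H.
Step 1 — flow rate (continuity, Q = A*v):
  A = pi*(0.323/2)^2 = 0.081940 m^2
  Q = 0.081940 * 2.47 = 0.20239 m^3/s
Step 2 — friction head loss (Darcy-Weisbach):
  hf = 0.0208 * (64/0.323) * (2.47^2 / (2*9.81))
  hf = 1.2816 m
Step 3 — total head: H = 28 + 1.2816 = 29.282 m
Step 4 — hydraulic power (P = rho*g*Q*H):
  P = 1000 * 9.81 * 0.20239 * 29.282 = 58100 W
Therefore the hydraulic power required at the pump = 58100 W.


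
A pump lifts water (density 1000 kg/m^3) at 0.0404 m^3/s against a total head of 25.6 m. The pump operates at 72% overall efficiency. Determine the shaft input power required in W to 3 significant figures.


Approach: apply hydraulic power then efficiency conversion, P = rho*g*Q*H; P_in = P/eta.
Step 1 — hydraulic power (P = rho*g*Q*H):
  P = 1000 * 9.81 * 0.0404 * 25.6 = 10146 W
Step 2 — input power: P_in = P/eta = 10146 / 0.72 = 14100 W
Therefore the shaft input power required = 14100 W.


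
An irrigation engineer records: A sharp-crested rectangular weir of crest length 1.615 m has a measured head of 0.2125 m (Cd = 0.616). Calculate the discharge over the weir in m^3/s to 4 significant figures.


Approach: apply the rectangular weir equation, Q = (2/3)*Cd*L*sqrt(2g)*H^1.5.
Q = (2/3)*0.616*1.615*sqrt(2*9.81)*0.2125^1.5 = 0.2878 m^3/s
Therefore the discharge over the weir = 0.2878 m^3/s.


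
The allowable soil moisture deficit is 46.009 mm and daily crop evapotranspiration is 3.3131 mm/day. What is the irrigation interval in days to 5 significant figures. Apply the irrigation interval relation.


Approach: apply the irrigation interval relation, interval = SMD / ETc.
interval = 46.009 / 3.3131 = 13.887 days
Therefore the irrigation interval = 13.887 days.


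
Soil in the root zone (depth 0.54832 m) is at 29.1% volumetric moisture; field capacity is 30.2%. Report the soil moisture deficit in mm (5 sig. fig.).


Approach: apply the soil moisture deficit relation, SMD = (FC - theta)/100 * depth * 1000.
SMD = (30.2 - 29.1)/100 * 0.54832 * 1000 = 6.0315 mm
Therefore the soil moisture deficit = 6.0315 mm.


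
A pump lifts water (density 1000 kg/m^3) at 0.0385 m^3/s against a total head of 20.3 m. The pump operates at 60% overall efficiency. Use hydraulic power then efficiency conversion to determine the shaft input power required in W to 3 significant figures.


Approach: apply hydraulic power then efficiency conversion, P = rho*g*Q*H; P_in = P/eta.
Step 1 — hydraulic power (P = rho*g*Q*H):
  P = 1000 * 9.81 * 0.0385 * 20.3 = 7667.0 W
Step 2 — input power: P_in = P/eta = 7667.0 / 0.6 = 12800 W
Therefore the shaft input power required = 12800 W.


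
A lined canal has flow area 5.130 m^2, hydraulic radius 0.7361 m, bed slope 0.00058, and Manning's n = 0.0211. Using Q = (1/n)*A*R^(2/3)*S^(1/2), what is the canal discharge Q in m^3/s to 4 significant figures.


Q = (1/0.0211) * 5.130 * 0.7361^(2/3) * 0.00058^(1/2) = 4.774 m^3/s
Therefore the canal discharge Q = 4.774 m^3/s.


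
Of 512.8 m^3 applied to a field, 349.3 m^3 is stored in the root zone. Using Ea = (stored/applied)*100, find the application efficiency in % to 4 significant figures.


Ea = (349.3/512.8)*100 = 68.12 %
Therefore the application efficiency = 68.12 %.


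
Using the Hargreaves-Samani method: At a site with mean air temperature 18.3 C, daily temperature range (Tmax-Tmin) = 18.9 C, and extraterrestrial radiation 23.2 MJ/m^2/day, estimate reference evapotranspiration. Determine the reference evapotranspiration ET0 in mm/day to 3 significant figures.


Approach: apply the Hargreaves-Samani method, ET0 = 0.0023*(Tmean+17.8)*sqrt(Tmax-Tmin)*0.408*Ra.
ET0 = 0.0023*(18.3+17.8)*sqrt(18.9)*0.408*23.2 = 3.42 mm/day
Therefore the reference evapotranspiration ET0 = 3.42 mm/day.


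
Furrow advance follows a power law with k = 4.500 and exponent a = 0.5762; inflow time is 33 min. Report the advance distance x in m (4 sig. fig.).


Approach: apply the power-law advance function, x = k*t^a.
x = 4.500 * 33^0.5762 = 33.74 m
Therefore the advance distance x = 33.74 m.


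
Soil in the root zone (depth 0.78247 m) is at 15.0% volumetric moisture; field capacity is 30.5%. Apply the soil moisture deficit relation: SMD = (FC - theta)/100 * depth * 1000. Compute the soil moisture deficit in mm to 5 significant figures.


SMD = (30.5 - 15.0)/100 * 0.78247 * 1000 = 121.28 mm
Therefore the soil moisture deficit = 121.28 mm.


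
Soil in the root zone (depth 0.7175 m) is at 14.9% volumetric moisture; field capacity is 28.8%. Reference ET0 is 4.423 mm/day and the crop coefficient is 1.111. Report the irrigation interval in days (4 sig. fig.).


Approach: apply soil-water budget scheduling, SMD = (FC-theta)/100*depth*1000; ETc = ET0*Kc; interval = SMD/ETc.
Step 1 — soil moisture deficit:
  SMD = (28.8 - 14.9)/100 * 0.7175 * 1000 = 99.7325 mm
Step 2 — daily crop ET (ETc = ET0*Kc):
  ETc = 4.423 * 1.111 = 4.91395 mm/day
Step 3 — irrigation interval (SMD/ETc):
  interval = 99.7325 / 4.91395 = 20.30 days
Therefore the irrigation interval = 20.30 days.


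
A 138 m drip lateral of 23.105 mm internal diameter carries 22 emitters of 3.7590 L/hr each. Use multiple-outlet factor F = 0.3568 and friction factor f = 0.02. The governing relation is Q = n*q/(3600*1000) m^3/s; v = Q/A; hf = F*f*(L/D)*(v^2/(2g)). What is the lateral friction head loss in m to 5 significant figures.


Q = 22*3.7590/(3600*1000) = 2.297167e-05 m^3/s
A = pi*(23.105e-3/2)^2 = 4.192778e-04 m^2, so v = Q/A = 0.05478866 m/s
hf = 0.3568*0.02*(138/0.023105)*(0.05478866^2/(2*9.81)) = 0.0065209 m
Therefore the lateral friction head loss = 0.0065209 m.


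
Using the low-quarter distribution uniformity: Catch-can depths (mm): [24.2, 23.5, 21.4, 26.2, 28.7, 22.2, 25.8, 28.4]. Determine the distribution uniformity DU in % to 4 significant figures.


Approach: apply the low-quarter distribution uniformity, DU = (mean of lowest quarter of readings / overall mean)*100.
sorted lowest 2 of 8: [21.4, 22.2] -> mean = 21.8000 mm
overall mean = 25.0500 mm
DU = (21.8000/25.0500)*100 = 87.03 %
Therefore the distribution uniformity DU = 87.03 %.


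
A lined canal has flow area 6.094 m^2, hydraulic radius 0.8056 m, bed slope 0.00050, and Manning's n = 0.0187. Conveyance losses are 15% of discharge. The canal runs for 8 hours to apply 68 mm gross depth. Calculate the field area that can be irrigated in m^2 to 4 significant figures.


Approach: apply Manning's equation with a conveyance and depth budget, Q = (1/n)*A*R^(2/3)*S^(1/2); Q_field = Q*(1-loss); Area = Q_field*t/(d/1000).
Step 1 — canal discharge (Manning's equation):
  Q = (1/0.0187) * 6.094 * 0.8056^(2/3) * 0.00050^(1/2) = 6.30898 m^3/s
Step 2 — delivered flow: Q_field = 6.30898*(1 - 15/100) = 5.36263 m^3/s
Step 3 — volume delivered: V = 5.36263 * 8*3600 = 154444 m^3
Step 4 — area served: A = V / (depth/1000) = 154444 / 0.068 = 2271000 m^2
Therefore the field area that can be irrigated = 2271000 m^2.


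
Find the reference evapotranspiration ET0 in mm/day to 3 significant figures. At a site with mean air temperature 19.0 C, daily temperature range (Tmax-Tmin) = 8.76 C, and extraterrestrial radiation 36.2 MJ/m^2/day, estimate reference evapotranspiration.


Approach: apply the Hargreaves-Samani method, ET0 = 0.0023*(Tmean+17.8)*sqrt(Tmax-Tmin)*0.408*Ra.
ET0 = 0.0023*(19.0+17.8)*sqrt(8.76)*0.408*36.2 = 3.70 mm/day
Therefore the reference evapotranspiration ET0 = 3.70 mm/day.


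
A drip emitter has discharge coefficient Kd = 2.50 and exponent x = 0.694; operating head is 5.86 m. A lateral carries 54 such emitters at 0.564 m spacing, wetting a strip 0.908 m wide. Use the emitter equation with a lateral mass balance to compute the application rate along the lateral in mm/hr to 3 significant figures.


Approach: apply the emitter equation with a lateral mass balance, q = Kd*h^x; Q = n*q; rate = Q/(n*spacing*width).
Step 1 — single emitter flow (q = Kd*h^x):
  q = 2.50 * 5.86^0.694 = 8.5283 L/hr
Step 2 — total lateral flow: Q = 54 * 8.5283 = 460.53 L/hr
Step 3 — wetted area: A = 54 * 0.564 * 0.908 = 27.654 m^2
Step 4 — application rate: Q/A = 460.53/27.654 = 16.7 mm/hr
Therefore the application rate along the lateral = 16.7 mm/hr.


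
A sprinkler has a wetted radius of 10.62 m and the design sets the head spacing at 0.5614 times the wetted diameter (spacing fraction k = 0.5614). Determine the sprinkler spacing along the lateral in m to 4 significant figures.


Approach: apply the sprinkler spacing rule (spacing as a fraction of wetted diameter), S = k*(2*R).
S = 0.5614 * (2 * 10.62) = 11.92 m
Therefore the sprinkler spacing along the lateral = 11.92 m.


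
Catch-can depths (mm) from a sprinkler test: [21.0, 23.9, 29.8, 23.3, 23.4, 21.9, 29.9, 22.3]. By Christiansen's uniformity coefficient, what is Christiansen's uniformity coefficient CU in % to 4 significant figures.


Approach: apply Christiansen's uniformity coefficient, CU = (1 - mean_abs_deviation/mean)*100.
mean = 24.4375 mm
mean |d_i - mean| = 2.70625 mm
CU = (1 - 2.70625/24.4375)*100 = 88.93 %
Therefore Christiansen's uniformity coefficient CU = 88.93 %.


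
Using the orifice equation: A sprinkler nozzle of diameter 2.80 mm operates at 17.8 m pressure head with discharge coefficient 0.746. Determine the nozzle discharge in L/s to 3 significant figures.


Approach: apply the orifice equation, Q = Cd*A*sqrt(2*g*h), A = pi*(d/2)^2.
A = pi*(2.80e-3/2)^2 = 6.1575e-06 m^2
Q = 0.746 * 6.1575e-06 * sqrt(2*9.81*17.8) * 1000 = 0.0858 L/s
Therefore the nozzle discharge = 0.0858 L/s.


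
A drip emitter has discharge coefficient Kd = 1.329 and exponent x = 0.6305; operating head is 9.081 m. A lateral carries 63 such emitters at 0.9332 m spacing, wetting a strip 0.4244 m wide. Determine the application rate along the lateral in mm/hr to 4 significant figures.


Approach: apply the emitter equation with a lateral mass balance, q = Kd*h^x; Q = n*q; rate = Q/(n*spacing*width).
Step 1 — single emitter flow (q = Kd*h^x):
  q = 1.329 * 9.081^0.6305 = 5.34107 L/hr
Step 2 — total lateral flow: Q = 63 * 5.34107 = 336.487 L/hr
Step 3 — wetted area: A = 63 * 0.9332 * 0.4244 = 24.9512 m^2
Step 4 — application rate: Q/A = 336.487/24.9512 = 13.49 mm/hr
Therefore the application rate along the lateral = 13.49 mm/hr.


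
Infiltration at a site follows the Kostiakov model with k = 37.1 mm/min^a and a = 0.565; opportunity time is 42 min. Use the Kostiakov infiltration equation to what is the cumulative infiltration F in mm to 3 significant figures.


Approach: apply the Kostiakov infiltration equation, F = k*t^a.
F = 37.1 * 42^0.565 = 307 mm
Therefore the cumulative infiltration F = 307 mm.


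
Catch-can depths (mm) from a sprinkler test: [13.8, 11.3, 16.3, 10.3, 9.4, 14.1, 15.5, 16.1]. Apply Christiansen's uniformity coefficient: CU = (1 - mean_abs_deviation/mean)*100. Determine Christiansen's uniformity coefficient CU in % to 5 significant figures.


mean = 13.35000 mm
mean |d_i - mean| = 2.262500 mm
CU = (1 - 2.262500/13.35000)*100 = 83.052 %
Therefore Christiansen's uniformity coefficient CU = 83.052 %.


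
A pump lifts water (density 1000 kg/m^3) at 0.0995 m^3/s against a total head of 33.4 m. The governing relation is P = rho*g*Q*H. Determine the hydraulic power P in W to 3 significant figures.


P = 1000 * 9.81 * 0.0995 * 33.4 = 32600 W
Therefore the hydraulic power P = 32600 W.


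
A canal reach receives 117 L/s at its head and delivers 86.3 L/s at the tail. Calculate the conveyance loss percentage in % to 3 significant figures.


Approach: apply the conveyance loss ratio, loss% = ((Q_head - Q_tail)/Q_head)*100.
loss = ((117 - 86.3)/117)*100 = 26.2 %
Therefore the conveyance loss percentage = 26.2 %.


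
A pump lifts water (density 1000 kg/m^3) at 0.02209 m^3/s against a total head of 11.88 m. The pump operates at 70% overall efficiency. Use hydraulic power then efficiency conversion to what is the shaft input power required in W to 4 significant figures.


Approach: apply hydraulic power then efficiency conversion, P = rho*g*Q*H; P_in = P/eta.
Step 1 — hydraulic power (P = rho*g*Q*H):
  P = 1000 * 9.81 * 0.02209 * 11.88 = 2574.43 W
Step 2 — input power: P_in = P/eta = 2574.43 / 0.7 = 3678 W
Therefore the shaft input power required = 3678 W.


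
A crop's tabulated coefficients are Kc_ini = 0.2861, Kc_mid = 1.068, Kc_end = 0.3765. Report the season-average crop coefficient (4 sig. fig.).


Approach: apply a simple seasonal average, Kc_avg = (Kc_ini + Kc_mid + Kc_end)/3.
Kc_avg = (0.2861 + 1.068 + 0.3765)/3 = 0.5769
Therefore the season-average crop coefficient = 0.5769.


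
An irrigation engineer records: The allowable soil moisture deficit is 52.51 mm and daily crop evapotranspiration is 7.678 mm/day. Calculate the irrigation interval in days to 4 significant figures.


Approach: apply the irrigation interval relation, interval = SMD / ETc.
interval = 52.51 / 7.678 = 6.839 days
Therefore the irrigation interval = 6.839 days.


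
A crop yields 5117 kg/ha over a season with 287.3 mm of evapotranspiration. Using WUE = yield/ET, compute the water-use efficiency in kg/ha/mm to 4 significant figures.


WUE = 5117 / 287.3 = 17.81 kg/ha/mm
Therefore the water-use efficiency = 17.81 kg/ha/mm.


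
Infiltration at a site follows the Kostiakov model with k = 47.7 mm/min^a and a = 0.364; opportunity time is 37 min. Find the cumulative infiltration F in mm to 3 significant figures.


Approach: apply the Kostiakov infiltration equation, F = k*t^a.
F = 47.7 * 37^0.364 = 178 mm
Therefore the cumulative infiltration F = 178 mm.


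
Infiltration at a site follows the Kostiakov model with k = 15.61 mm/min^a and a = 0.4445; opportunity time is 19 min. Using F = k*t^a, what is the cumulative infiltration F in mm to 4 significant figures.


F = 15.61 * 19^0.4445 = 57.78 mm
Therefore the cumulative infiltration F = 57.78 mm.


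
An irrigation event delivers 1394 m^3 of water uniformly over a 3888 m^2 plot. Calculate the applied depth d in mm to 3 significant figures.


Approach: apply depth from volume over area, d = (V/A)*1000.
d = (1394 / 3888) * 1000 = 359 mm
Therefore the applied depth d = 359 mm.


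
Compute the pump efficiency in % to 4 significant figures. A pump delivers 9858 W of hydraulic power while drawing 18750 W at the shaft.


Approach: apply the efficiency ratio, eta = (P_out/P_in)*100.
eta = (9858 / 18750) * 100 = 52.58 %
Therefore the pump efficiency = 52.58 %.


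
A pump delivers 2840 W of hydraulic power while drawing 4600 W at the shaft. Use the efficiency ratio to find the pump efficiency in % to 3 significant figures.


Approach: apply the efficiency ratio, eta = (P_out/P_in)*100.
eta = (2840 / 4600) * 100 = 61.7 %
Therefore the pump efficiency = 61.7 %.


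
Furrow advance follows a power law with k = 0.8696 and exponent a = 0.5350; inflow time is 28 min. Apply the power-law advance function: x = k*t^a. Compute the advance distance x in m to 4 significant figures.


x = 0.8696 * 28^0.5350 = 5.171 m
Therefore the advance distance x = 5.171 m.


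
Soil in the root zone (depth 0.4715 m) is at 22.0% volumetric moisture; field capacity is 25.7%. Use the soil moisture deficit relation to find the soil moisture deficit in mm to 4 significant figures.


Approach: apply the soil moisture deficit relation, SMD = (FC - theta)/100 * depth * 1000.
SMD = (25.7 - 22.0)/100 * 0.4715 * 1000 = 17.45 mm
Therefore the soil moisture deficit = 17.45 mm.


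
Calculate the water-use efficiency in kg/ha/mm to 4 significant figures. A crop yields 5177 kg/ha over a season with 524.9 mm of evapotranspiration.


Approach: apply the water-use efficiency ratio, WUE = yield/ET.
WUE = 5177 / 524.9 = 9.863 kg/ha/mm
Therefore the water-use efficiency = 9.863 kg/ha/mm.


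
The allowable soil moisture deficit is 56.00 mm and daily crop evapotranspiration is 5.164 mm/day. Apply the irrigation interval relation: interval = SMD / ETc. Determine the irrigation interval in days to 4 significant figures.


interval = 56.00 / 5.164 = 10.84 days
Therefore the irrigation interval = 10.84 days.


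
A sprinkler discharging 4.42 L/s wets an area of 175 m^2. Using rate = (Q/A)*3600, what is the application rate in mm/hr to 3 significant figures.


rate = (4.42 / 175) * 3600 = 90.9 mm/hr
Therefore the application rate = 90.9 mm/hr.


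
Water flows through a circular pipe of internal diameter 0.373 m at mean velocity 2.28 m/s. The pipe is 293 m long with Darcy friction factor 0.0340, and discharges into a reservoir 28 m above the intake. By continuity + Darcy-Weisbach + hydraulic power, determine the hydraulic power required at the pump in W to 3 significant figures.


Approach: apply continuity + Darcy-Weisbach + hydraulic power, Q = A*v; hf = f*(L/D)*(v^2/(2g)); H = static + hf; P = rho*g*Q*H.
Step 1 — flow rate (continuity, Q = A*v):
  A = pi*(0.373/2)^2 = 0.10927 m^2
  Q = 0.10927 * 2.28 = 0.24914 m^3/s
Step 2 — friction head loss (Darcy-Weisbach):
  hf = 0.0340 * (293/0.373) * (2.28^2 / (2*9.81))
  hf = 7.0763 m
Step 3 — total head: H = 28 + 7.0763 = 35.076 m
Step 4 — hydraulic power (P = rho*g*Q*H):
  P = 1000 * 9.81 * 0.24914 * 35.076 = 85700 W
Therefore the hydraulic power required at the pump = 85700 W.


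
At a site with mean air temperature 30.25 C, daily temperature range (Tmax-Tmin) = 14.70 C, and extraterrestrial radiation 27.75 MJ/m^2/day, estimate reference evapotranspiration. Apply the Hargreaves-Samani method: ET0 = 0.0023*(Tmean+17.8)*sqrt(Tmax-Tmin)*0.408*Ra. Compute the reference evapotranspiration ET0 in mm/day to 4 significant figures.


ET0 = 0.0023*(30.25+17.8)*sqrt(14.70)*0.408*27.75 = 4.797 mm/day
Therefore the reference evapotranspiration ET0 = 4.797 mm/day.


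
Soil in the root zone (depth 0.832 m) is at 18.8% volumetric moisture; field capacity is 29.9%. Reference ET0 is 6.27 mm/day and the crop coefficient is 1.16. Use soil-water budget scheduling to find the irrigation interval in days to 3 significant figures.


Approach: apply soil-water budget scheduling, SMD = (FC-theta)/100*depth*1000; ETc = ET0*Kc; interval = SMD/ETc.
Step 1 — soil moisture deficit:
  SMD = (29.9 - 18.8)/100 * 0.832 * 1000 = 92.352 mm
Step 2 — daily crop ET (ETc = ET0*Kc):
  ETc = 6.27 * 1.16 = 7.2732 mm/day
Step 3 — irrigation interval (SMD/ETc):
  interval = 92.352 / 7.2732 = 12.7 days
Therefore the irrigation interval = 12.7 days.


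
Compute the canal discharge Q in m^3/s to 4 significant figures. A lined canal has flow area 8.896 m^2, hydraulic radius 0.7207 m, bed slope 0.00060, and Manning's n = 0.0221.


Approach: apply Manning's equation, Q = (1/n)*A*R^(2/3)*S^(1/2).
Q = (1/0.0221) * 8.896 * 0.7207^(2/3) * 0.00060^(1/2) = 7.926 m^3/s
Therefore the canal discharge Q = 7.926 m^3/s.


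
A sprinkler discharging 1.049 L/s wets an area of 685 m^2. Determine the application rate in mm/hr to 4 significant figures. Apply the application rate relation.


Approach: apply the application rate relation, rate = (Q/A)*3600.
rate = (1.049 / 685) * 3600 = 5.513 mm/hr
Therefore the application rate = 5.513 mm/hr.


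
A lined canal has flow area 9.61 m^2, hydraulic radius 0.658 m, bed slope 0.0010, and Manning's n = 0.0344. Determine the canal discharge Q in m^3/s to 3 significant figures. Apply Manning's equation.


Approach: apply Manning's equation, Q = (1/n)*A*R^(2/3)*S^(1/2).
Q = (1/0.0344) * 9.61 * 0.658^(2/3) * 0.0010^(1/2) = 6.68 m^3/s
Therefore the canal discharge Q = 6.68 m^3/s.


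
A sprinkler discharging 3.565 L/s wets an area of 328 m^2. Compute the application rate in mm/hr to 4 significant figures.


Approach: apply the application rate relation, rate = (Q/A)*3600.
rate = (3.565 / 328) * 3600 = 39.13 mm/hr
Therefore the application rate = 39.13 mm/hr.


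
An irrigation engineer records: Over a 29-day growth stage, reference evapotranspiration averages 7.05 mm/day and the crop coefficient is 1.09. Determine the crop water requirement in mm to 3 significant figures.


Approach: apply the crop water requirement relation, CWR = ET0 * Kc * days.
CWR = 7.05 * 1.09 * 29 = 223 mm
Therefore the crop water requirement = 223 mm.


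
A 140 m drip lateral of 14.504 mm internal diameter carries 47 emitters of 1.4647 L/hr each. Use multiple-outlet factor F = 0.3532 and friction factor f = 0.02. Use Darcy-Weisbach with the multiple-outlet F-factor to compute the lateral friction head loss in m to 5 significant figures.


Approach: apply Darcy-Weisbach with the multiple-outlet F-factor, Q = n*q/(3600*1000) m^3/s; v = Q/A; hf = F*f*(L/D)*(v^2/(2g)).
Q = 47*1.4647/(3600*1000) = 1.912247e-05 m^3/s
A = pi*(14.504e-3/2)^2 = 1.652211e-04 m^2, so v = Q/A = 0.1157387 m/s
hf = 0.3532*0.02*(140/0.014504)*(0.1157387^2/(2*9.81)) = 0.046553 m
Therefore the lateral friction head loss = 0.046553 m.


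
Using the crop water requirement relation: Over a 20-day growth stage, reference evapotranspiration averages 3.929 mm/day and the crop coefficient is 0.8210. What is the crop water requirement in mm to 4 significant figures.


Approach: apply the crop water requirement relation, CWR = ET0 * Kc * days.
CWR = 3.929 * 0.8210 * 20 = 64.51 mm
Therefore the crop water requirement = 64.51 mm.


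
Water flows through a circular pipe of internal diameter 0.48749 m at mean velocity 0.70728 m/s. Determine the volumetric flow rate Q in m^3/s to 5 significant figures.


Approach: apply the continuity equation for pipe flow, Q = A * v with A = pi*(D/2)^2.
A = pi*(0.48749/2)^2 = 0.1866471 m^2
Q = 0.1866471 * 0.70728 = 0.13201 m^3/s
Therefore the volumetric flow rate Q = 0.13201 m^3/s.


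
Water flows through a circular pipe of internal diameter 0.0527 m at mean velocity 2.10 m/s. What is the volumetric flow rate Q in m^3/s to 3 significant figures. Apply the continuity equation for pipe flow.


Approach: apply the continuity equation for pipe flow, Q = A * v with A = pi*(D/2)^2.
A = pi*(0.0527/2)^2 = 0.0021813 m^2
Q = 0.0021813 * 2.10 = 0.00458 m^3/s
Therefore the volumetric flow rate Q = 0.00458 m^3/s.


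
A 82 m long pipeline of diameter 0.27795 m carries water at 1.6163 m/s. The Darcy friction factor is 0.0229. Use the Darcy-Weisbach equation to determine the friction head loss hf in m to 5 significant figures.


Approach: apply the Darcy-Weisbach equation, hf = f*(L/D)*(v^2/(2g)).
hf = 0.0229 * (82/0.27795) * (1.6163^2 / (2*9.81))
hf = 0.89955 m
Therefore the friction head loss hf = 0.89955 m.


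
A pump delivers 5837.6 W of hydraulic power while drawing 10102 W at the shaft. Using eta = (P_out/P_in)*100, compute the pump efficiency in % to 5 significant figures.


eta = (5837.6 / 10102) * 100 = 57.787 %
Therefore the pump efficiency = 57.787 %.


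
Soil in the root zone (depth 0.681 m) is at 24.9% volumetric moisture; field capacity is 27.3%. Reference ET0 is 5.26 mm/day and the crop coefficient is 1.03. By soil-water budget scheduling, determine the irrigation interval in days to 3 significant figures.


Approach: apply soil-water budget scheduling, SMD = (FC-theta)/100*depth*1000; ETc = ET0*Kc; interval = SMD/ETc.
Step 1 — soil moisture deficit:
  SMD = (27.3 - 24.9)/100 * 0.681 * 1000 = 16.344 mm
Step 2 — daily crop ET (ETc = ET0*Kc):
  ETc = 5.26 * 1.03 = 5.4178 mm/day
Step 3 — irrigation interval (SMD/ETc):
  interval = 16.344 / 5.4178 = 3.02 days
Therefore the irrigation interval = 3.02 days.


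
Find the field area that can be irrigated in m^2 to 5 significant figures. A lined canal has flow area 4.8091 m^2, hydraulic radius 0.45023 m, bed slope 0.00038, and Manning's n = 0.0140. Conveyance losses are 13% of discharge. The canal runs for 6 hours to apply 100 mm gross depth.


Approach: apply Manning's equation with a conveyance and depth budget, Q = (1/n)*A*R^(2/3)*S^(1/2); Q_field = Q*(1-loss); Area = Q_field*t/(d/1000).
Step 1 — canal discharge (Manning's equation):
  Q = (1/0.0140) * 4.8091 * 0.45023^(2/3) * 0.00038^(1/2) = 3.933543 m^3/s
Step 2 — delivered flow: Q_field = 3.933543*(1 - 13/100) = 3.422182 m^3/s
Step 3 — volume delivered: V = 3.422182 * 6*3600 = 73919.13 m^3
Step 4 — area served: A = V / (depth/1000) = 73919.13 / 0.1 = 739190 m^2
Therefore the field area that can be irrigated = 739190 m^2.


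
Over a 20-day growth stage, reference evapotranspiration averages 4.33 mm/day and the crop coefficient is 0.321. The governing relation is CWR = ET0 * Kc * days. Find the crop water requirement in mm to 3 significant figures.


CWR = 4.33 * 0.321 * 20 = 27.8 mm
Therefore the crop water requirement = 27.8 mm.


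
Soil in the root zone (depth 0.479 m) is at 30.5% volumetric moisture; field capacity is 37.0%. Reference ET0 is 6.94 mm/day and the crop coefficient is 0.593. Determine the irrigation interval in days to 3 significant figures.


Approach: apply soil-water budget scheduling, SMD = (FC-theta)/100*depth*1000; ETc = ET0*Kc; interval = SMD/ETc.
Step 1 — soil moisture deficit:
  SMD = (37.0 - 30.5)/100 * 0.479 * 1000 = 31.135 mm
Step 2 — daily crop ET (ETc = ET0*Kc):
  ETc = 6.94 * 0.593 = 4.1154 mm/day
Step 3 — irrigation interval (SMD/ETc):
  interval = 31.135 / 4.1154 = 7.57 days
Therefore the irrigation interval = 7.57 days.


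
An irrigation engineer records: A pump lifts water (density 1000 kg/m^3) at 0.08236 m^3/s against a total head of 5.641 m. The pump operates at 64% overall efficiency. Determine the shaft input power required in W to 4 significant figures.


Approach: apply hydraulic power then efficiency conversion, P = rho*g*Q*H; P_in = P/eta.
Step 1 — hydraulic power (P = rho*g*Q*H):
  P = 1000 * 9.81 * 0.08236 * 5.641 = 4557.65 W
Step 2 — input power: P_in = P/eta = 4557.65 / 0.64 = 7121 W
Therefore the shaft input power required = 7121 W.


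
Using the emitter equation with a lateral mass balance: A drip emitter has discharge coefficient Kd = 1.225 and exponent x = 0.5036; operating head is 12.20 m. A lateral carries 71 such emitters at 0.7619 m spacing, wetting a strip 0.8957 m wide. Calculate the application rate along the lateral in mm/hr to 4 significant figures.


Approach: apply the emitter equation with a lateral mass balance, q = Kd*h^x; Q = n*q; rate = Q/(n*spacing*width).
Step 1 — single emitter flow (q = Kd*h^x):
  q = 1.225 * 12.20^0.5036 = 4.31745 L/hr
Step 2 — total lateral flow: Q = 71 * 4.31745 = 306.539 L/hr
Step 3 — wetted area: A = 71 * 0.7619 * 0.8957 = 48.4528 m^2
Step 4 — application rate: Q/A = 306.539/48.4528 = 6.327 mm/hr
Therefore the application rate along the lateral = 6.327 mm/hr.


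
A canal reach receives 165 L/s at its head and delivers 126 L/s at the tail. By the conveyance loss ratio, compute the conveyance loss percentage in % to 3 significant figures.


Approach: apply the conveyance loss ratio, loss% = ((Q_head - Q_tail)/Q_head)*100.
loss = ((165 - 126)/165)*100 = 23.6 %
Therefore the conveyance loss percentage = 23.6 %.


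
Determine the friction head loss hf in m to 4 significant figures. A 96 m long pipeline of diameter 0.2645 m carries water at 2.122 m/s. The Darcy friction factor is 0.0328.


Approach: apply the Darcy-Weisbach equation, hf = f*(L/D)*(v^2/(2g)).
hf = 0.0328 * (96/0.2645) * (2.122^2 / (2*9.81))
hf = 2.732 m
Therefore the friction head loss hf = 2.732 m.


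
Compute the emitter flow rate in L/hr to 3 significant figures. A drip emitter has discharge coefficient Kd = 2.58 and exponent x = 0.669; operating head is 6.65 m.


Approach: apply the emitter characteristic equation, q = Kd * h^x.
q = 2.58 * 6.65^0.669 = 9.16 L/hr
Therefore the emitter flow rate = 9.16 L/hr.


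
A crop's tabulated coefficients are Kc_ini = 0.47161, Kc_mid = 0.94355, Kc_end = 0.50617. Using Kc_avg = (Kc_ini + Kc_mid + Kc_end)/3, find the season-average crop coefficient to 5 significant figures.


Kc_avg = (0.47161 + 0.94355 + 0.50617)/3 = 0.64044
Therefore the season-average crop coefficient = 0.64044.


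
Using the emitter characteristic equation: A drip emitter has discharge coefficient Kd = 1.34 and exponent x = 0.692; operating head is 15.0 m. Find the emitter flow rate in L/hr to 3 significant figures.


Approach: apply the emitter characteristic equation, q = Kd * h^x.
q = 1.34 * 15.0^0.692 = 8.73 L/hr
Therefore the emitter flow rate = 8.73 L/hr.


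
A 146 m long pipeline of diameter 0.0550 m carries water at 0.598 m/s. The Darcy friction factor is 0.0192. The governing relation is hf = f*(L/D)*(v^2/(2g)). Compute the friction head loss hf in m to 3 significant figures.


hf = 0.0192 * (146/0.0550) * (0.598^2 / (2*9.81))
hf = 0.929 m
Therefore the friction head loss hf = 0.929 m.


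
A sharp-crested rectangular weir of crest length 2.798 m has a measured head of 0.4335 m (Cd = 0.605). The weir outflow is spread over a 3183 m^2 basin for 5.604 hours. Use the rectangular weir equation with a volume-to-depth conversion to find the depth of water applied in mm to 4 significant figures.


Approach: apply the rectangular weir equation with a volume-to-depth conversion, Q = (2/3)*Cd*L*sqrt(2g)*H^1.5; d = Q*t/A * 1000.
Step 1 — weir discharge:
  Q = (2/3)*0.605*2.798*sqrt(2*9.81)*0.4335^1.5 = 1.42674 m^3/s
Step 2 — volume: V = 1.42674 * 5.604*3600 = 28783.6 m^3
Step 3 — depth: d = V/A * 1000 = 28783.6/3183 * 1000 = 9043 mm
Therefore the depth of water applied = 9043 mm.


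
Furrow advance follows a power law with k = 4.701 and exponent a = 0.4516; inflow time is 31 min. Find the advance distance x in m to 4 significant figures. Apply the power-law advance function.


Approach: apply the power-law advance function, x = k*t^a.
x = 4.701 * 31^0.4516 = 22.17 m
Therefore the advance distance x = 22.17 m.


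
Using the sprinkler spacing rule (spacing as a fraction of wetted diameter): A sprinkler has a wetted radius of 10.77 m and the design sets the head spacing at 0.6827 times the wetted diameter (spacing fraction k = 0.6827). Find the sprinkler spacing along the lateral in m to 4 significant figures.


Approach: apply the sprinkler spacing rule (spacing as a fraction of wetted diameter), S = k*(2*R).
S = 0.6827 * (2 * 10.77) = 14.71 m
Therefore the sprinkler spacing along the lateral = 14.71 m.


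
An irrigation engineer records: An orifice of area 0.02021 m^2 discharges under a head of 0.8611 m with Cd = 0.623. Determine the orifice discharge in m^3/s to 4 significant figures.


Approach: apply the orifice equation, Q = Cd*A*sqrt(2*g*h).
Q = 0.623 * 0.02021 * sqrt(2*9.81*0.8611) = 0.05175 m^3/s
Therefore the orifice discharge = 0.05175 m^3/s.


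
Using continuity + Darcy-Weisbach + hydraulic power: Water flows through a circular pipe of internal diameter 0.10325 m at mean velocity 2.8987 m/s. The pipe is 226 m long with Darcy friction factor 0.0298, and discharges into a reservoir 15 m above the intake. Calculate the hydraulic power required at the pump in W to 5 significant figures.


Approach: apply continuity + Darcy-Weisbach + hydraulic power, Q = A*v; hf = f*(L/D)*(v^2/(2g)); H = static + hf; P = rho*g*Q*H.
Step 1 — flow rate (continuity, Q = A*v):
  A = pi*(0.10325/2)^2 = 0.008372786 m^2
  Q = 0.008372786 * 2.8987 = 0.02427020 m^3/s
Step 2 — friction head loss (Darcy-Weisbach):
  hf = 0.0298 * (226/0.10325) * (2.8987^2 / (2*9.81))
  hf = 27.93458 m
Step 3 — total head: H = 15 + 27.93458 = 42.93458 m
Step 4 — hydraulic power (P = rho*g*Q*H):
  P = 1000 * 9.81 * 0.02427020 * 42.93458 = 10222 W
Therefore the hydraulic power required at the pump = 10222 W.


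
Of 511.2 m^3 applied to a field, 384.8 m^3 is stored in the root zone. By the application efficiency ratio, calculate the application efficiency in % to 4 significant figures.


Approach: apply the application efficiency ratio, Ea = (stored/applied)*100.
Ea = (384.8/511.2)*100 = 75.27 %
Therefore the application efficiency = 75.27 %.


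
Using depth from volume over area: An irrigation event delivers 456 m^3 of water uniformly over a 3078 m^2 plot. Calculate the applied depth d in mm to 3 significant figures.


Approach: apply depth from volume over area, d = (V/A)*1000.
d = (456 / 3078) * 1000 = 148 mm
Therefore the applied depth d = 148 mm.


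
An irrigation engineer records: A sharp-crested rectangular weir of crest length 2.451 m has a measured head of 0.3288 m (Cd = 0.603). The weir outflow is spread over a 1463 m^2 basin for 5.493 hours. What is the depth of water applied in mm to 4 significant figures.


Approach: apply the rectangular weir equation with a volume-to-depth conversion, Q = (2/3)*Cd*L*sqrt(2g)*H^1.5; d = Q*t/A * 1000.
Step 1 — weir discharge:
  Q = (2/3)*0.603*2.451*sqrt(2*9.81)*0.3288^1.5 = 0.822842 m^3/s
Step 2 — volume: V = 0.822842 * 5.493*3600 = 16271.5 m^3
Step 3 — depth: d = V/A * 1000 = 16271.5/1463 * 1000 = 11120 mm
Therefore the depth of water applied = 11120 mm.


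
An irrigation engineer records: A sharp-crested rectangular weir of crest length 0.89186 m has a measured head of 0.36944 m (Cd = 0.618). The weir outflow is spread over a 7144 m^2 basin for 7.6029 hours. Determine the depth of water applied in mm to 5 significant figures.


Approach: apply the rectangular weir equation with a volume-to-depth conversion, Q = (2/3)*Cd*L*sqrt(2g)*H^1.5; d = Q*t/A * 1000.
Step 1 — weir discharge:
  Q = (2/3)*0.618*0.89186*sqrt(2*9.81)*0.36944^1.5 = 0.3654763 m^3/s
Step 2 — volume: V = 0.3654763 * 7.6029*3600 = 10003.25 m^3
Step 3 — depth: d = V/A * 1000 = 10003.25/7144 * 1000 = 1400.2 mm
Therefore the depth of water applied = 1400.2 mm.


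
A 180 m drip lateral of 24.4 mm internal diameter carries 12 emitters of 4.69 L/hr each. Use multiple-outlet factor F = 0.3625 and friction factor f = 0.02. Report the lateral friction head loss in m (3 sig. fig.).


Approach: apply Darcy-Weisbach with the multiple-outlet F-factor, Q = n*q/(3600*1000) m^3/s; v = Q/A; hf = F*f*(L/D)*(v^2/(2g)).
Q = 12*4.69/(3600*1000) = 1.5633e-05 m^3/s
A = pi*(24.4e-3/2)^2 = 4.6759e-04 m^2, so v = Q/A = 0.033434 m/s
hf = 0.3625*0.02*(180/0.0244)*(0.033434^2/(2*9.81)) = 0.00305 m
Therefore the lateral friction head loss = 0.00305 m.


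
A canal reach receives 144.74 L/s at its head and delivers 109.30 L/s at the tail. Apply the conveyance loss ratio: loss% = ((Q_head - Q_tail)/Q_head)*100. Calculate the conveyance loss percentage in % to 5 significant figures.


loss = ((144.74 - 109.30)/144.74)*100 = 24.485 %
Therefore the conveyance loss percentage = 24.485 %.


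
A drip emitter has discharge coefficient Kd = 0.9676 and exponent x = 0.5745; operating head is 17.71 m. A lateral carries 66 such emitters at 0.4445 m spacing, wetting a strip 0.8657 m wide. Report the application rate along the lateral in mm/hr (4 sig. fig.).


Approach: apply the emitter equation with a lateral mass balance, q = Kd*h^x; Q = n*q; rate = Q/(n*spacing*width).
Step 1 — single emitter flow (q = Kd*h^x):
  q = 0.9676 * 17.71^0.5745 = 5.04426 L/hr
Step 2 — total lateral flow: Q = 66 * 5.04426 = 332.921 L/hr
Step 3 — wetted area: A = 66 * 0.4445 * 0.8657 = 25.3970 m^2
Step 4 — application rate: Q/A = 332.921/25.3970 = 13.11 mm/hr
Therefore the application rate along the lateral = 13.11 mm/hr.


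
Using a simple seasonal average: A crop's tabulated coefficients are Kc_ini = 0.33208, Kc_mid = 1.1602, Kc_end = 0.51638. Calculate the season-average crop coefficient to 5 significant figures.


Approach: apply a simple seasonal average, Kc_avg = (Kc_ini + Kc_mid + Kc_end)/3.
Kc_avg = (0.33208 + 1.1602 + 0.51638)/3 = 0.66955
Therefore the season-average crop coefficient = 0.66955.


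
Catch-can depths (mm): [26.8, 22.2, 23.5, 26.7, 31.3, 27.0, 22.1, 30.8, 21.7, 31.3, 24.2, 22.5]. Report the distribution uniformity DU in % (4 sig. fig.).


Approach: apply the low-quarter distribution uniformity, DU = (mean of lowest quarter of readings / overall mean)*100.
sorted lowest 3 of 12: [21.7, 22.1, 22.2] -> mean = 22.0000 mm
overall mean = 25.8417 mm
DU = (22.0000/25.8417)*100 = 85.13 %
Therefore the distribution uniformity DU = 85.13 %.


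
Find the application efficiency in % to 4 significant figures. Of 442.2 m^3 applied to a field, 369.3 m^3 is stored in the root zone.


Approach: apply the application efficiency ratio, Ea = (stored/applied)*100.
Ea = (369.3/442.2)*100 = 83.51 %
Therefore the application efficiency = 83.51 %.


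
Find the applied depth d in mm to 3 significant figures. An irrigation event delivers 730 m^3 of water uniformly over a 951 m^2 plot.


Approach: apply depth from volume over area, d = (V/A)*1000.
d = (730 / 951) * 1000 = 768 mm
Therefore the applied depth d = 768 mm.


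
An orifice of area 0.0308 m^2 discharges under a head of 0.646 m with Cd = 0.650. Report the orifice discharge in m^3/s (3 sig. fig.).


Approach: apply the orifice equation, Q = Cd*A*sqrt(2*g*h).
Q = 0.650 * 0.0308 * sqrt(2*9.81*0.646) = 0.0713 m^3/s
Therefore the orifice discharge = 0.0713 m^3/s.


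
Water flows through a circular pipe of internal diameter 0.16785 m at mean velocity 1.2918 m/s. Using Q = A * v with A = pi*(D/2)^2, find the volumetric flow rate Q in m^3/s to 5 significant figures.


A = pi*(0.16785/2)^2 = 0.02212751 m^2
Q = 0.02212751 * 1.2918 = 0.028584 m^3/s
Therefore the volumetric flow rate Q = 0.028584 m^3/s.


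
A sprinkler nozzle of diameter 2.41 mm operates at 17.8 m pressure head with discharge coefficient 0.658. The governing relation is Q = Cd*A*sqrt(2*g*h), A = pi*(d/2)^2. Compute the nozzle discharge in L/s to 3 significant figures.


A = pi*(2.41e-3/2)^2 = 4.5617e-06 m^2
Q = 0.658 * 4.5617e-06 * sqrt(2*9.81*17.8) * 1000 = 0.0561 L/s
Therefore the nozzle discharge = 0.0561 L/s.


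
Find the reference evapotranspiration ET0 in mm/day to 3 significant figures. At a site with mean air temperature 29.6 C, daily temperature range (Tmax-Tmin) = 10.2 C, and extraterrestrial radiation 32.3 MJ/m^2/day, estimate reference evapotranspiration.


Approach: apply the Hargreaves-Samani method, ET0 = 0.0023*(Tmean+17.8)*sqrt(Tmax-Tmin)*0.408*Ra.
ET0 = 0.0023*(29.6+17.8)*sqrt(10.2)*0.408*32.3 = 4.59 mm/day
Therefore the reference evapotranspiration ET0 = 4.59 mm/day.


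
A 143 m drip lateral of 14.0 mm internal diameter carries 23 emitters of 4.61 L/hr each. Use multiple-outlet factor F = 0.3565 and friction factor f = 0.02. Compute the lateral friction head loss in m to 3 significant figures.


Approach: apply Darcy-Weisbach with the multiple-outlet F-factor, Q = n*q/(3600*1000) m^3/s; v = Q/A; hf = F*f*(L/D)*(v^2/(2g)).
Q = 23*4.61/(3600*1000) = 2.9453e-05 m^3/s
A = pi*(14.0e-3/2)^2 = 1.5394e-04 m^2, so v = Q/A = 0.19133 m/s
hf = 0.3565*0.02*(143/0.0140)*(0.19133^2/(2*9.81)) = 0.136 m
Therefore the lateral friction head loss = 0.136 m.


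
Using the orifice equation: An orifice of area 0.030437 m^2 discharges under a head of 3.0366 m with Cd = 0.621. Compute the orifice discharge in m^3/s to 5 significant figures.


Approach: apply the orifice equation, Q = Cd*A*sqrt(2*g*h).
Q = 0.621 * 0.030437 * sqrt(2*9.81*3.0366) = 0.14589 m^3/s
Therefore the orifice discharge = 0.14589 m^3/s.


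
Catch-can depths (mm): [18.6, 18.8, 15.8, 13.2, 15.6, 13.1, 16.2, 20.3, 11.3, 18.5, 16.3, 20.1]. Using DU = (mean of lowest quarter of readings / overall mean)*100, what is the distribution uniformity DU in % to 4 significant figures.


sorted lowest 3 of 12: [11.3, 13.1, 13.2] -> mean = 12.5333 mm
overall mean = 16.4833 mm
DU = (12.5333/16.4833)*100 = 76.04 %
Therefore the distribution uniformity DU = 76.04 %.


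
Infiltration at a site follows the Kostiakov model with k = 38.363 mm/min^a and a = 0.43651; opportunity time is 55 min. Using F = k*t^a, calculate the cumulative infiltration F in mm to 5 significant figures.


F = 38.363 * 55^0.43651 = 220.60 mm
Therefore the cumulative infiltration F = 220.60 mm.
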